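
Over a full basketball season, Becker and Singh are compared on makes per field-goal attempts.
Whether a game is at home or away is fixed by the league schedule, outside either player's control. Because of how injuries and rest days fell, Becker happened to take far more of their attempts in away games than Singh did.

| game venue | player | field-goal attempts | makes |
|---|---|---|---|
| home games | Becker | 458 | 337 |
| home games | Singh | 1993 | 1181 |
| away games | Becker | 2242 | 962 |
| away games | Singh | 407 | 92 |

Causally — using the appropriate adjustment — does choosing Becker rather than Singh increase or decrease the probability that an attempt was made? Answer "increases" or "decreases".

The game venue-specific comparison favours Becker throughout, but the pooled figures favour Singh. The question is whether to condition on game venue.
Game venue is set before the player has any effect — it is not caused by the player — and it independently drives the outcome. That makes it a confounder, so the causal comparison is within game venue levels.
Within each level — home games: 73.6% vs 59.3%; away games: 42.9% vs 22.6% — Becker is higher every time.

increases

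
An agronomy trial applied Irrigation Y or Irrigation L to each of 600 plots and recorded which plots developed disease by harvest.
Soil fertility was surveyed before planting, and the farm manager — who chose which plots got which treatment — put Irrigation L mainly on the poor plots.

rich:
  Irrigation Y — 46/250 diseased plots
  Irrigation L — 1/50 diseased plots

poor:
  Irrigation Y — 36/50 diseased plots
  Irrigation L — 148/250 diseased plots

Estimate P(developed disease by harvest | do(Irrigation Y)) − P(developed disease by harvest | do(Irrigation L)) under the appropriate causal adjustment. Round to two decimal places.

Nothing the irrigation does changes soil fertility; the imbalance is an allocation artefact. With soil fertility also predicting the outcome, the pooled figure is confounded, and the within-stratum comparison is the causal one.
Adjusting over the population distribution of soil fertility: 0.500·(0.184−0.020) + 0.500·(0.720−0.592) = +0.146.

+0.15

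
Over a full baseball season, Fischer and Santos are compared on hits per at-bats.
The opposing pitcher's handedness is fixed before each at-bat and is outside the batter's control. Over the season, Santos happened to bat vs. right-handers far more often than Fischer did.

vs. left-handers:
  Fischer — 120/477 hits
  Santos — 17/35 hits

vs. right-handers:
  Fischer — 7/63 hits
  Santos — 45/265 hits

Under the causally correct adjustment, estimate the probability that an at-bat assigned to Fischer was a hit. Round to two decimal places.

The imbalance in pitcher handedness arose from how at-bats were allocated, not from anything the player did; and pitcher handedness independently affects the outcome. The pooled gap is confounded — condition on pitcher handedness.
Standardising Fischer to the population pitcher handedness mix: 0.610·120/477 + 0.390·7/63 = 0.197.

0.20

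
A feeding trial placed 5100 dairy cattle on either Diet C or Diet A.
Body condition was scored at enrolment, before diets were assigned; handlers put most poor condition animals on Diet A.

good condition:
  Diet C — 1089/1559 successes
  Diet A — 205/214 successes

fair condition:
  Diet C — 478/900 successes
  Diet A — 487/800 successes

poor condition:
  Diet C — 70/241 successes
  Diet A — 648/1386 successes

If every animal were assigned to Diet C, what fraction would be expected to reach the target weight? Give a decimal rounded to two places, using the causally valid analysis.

Nothing the diet does changes starting body condition; the imbalance is an allocation artefact. With starting body condition also predicting the outcome, the pooled figure is confounded, and the within-stratum comparison is the causal one.
Standardising Diet C to the population starting body condition mix: 0.348·1089/1559 + 0.333·478/900 + 0.319·70/241 = 0.513.

0.51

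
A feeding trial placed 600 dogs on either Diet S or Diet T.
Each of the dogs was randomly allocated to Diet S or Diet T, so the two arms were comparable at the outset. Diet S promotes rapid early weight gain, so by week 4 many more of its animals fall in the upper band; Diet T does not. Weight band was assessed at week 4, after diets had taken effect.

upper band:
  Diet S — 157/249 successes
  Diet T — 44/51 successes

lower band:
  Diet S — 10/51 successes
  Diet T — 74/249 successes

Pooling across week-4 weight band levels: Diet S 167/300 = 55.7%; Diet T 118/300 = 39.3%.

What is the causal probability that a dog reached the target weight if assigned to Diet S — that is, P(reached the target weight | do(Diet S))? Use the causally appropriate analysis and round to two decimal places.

Within every week-4 weight band level Diet T has the higher rate, yet pooled Diet S does — Simpson's reversal.
Because the diet influences week-4 weight band, week-4 weight band is a post-treatment mediator, not a confounder. Stratifying on it would bias the estimate; the causal effect is the crude pooled difference.
So P(outcome | do(Diet S)) is just the pooled rate for Diet S: 167/300 = 0.557.

0.56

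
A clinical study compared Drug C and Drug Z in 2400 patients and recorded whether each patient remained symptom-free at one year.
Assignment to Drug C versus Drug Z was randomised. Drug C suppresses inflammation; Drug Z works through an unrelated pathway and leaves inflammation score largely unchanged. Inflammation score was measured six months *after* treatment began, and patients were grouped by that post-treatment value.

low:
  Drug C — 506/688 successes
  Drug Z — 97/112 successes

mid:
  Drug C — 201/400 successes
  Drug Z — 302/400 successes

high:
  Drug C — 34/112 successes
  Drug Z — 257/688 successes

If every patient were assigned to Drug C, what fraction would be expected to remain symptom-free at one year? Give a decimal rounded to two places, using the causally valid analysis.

The inflammation score-specific comparison favours Drug Z throughout, but the pooled figures favour Drug C. The question is whether to condition on inflammation score.
Inflammation score lies on the pathway drug → inflammation score → outcome, so adjusting for it blocks the indirect effect. For the total causal effect of drug, use the unadjusted pooled rates.
So P(outcome | do(Drug C)) is just the pooled rate for Drug C: 741/1200 = 0.618.

0.62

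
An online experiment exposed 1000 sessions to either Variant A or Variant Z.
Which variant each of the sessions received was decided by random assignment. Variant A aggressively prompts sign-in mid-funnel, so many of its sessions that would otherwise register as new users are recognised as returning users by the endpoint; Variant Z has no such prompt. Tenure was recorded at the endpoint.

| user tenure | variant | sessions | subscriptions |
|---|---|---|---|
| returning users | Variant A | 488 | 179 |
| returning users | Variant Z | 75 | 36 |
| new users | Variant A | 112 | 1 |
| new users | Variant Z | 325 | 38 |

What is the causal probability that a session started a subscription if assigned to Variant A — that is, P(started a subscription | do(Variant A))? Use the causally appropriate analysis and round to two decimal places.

User tenure is downstream of the variant. One should not condition on a consequence of treatment, so the overall rates are the right comparison.
So P(outcome | do(Variant A)) is just the pooled rate for Variant A: 180/600 = 0.300.

0.30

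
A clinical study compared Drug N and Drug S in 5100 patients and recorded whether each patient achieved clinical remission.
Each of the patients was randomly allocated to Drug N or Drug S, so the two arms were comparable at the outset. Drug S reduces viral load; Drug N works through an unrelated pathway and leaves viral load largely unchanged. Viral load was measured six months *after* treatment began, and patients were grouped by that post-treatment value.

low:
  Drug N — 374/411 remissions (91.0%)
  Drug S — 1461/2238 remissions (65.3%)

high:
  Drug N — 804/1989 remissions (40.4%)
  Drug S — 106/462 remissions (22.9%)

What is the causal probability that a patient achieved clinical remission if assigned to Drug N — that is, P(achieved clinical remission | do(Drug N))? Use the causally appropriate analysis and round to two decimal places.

0.49

Drug N is higher inside every viral load stratum but Drug S is higher in aggregate. Whether to stratify depends on how viral load relates to the drug.
The distribution of viral load is itself part of what the drug does — it is an intermediate outcome. Holding it fixed would remove that part of the effect; the total effect is the pooled difference.
So P(outcome | do(Drug N)) is just the pooled rate for Drug N: 1178/2400 = 0.491.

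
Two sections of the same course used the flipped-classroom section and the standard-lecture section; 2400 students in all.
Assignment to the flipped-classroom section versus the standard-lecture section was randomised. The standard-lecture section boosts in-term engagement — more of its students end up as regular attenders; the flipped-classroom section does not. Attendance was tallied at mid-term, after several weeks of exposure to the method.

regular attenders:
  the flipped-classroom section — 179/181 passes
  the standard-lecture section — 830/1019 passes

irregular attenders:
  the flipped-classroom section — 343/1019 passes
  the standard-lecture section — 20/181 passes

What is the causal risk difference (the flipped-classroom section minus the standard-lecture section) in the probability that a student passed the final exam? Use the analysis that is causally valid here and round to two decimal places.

-0.27

the flipped-classroom section is higher inside every mid-term attendance stratum but the standard-lecture section is higher in aggregate. Whether to stratify depends on how mid-term attendance relates to the teaching method.
Mid-term attendance here is a post-treatment variable shaped by the teaching method; conditioning on it would introduce bias rather than remove it. The overall comparison is the causal one.
The causal difference is the pooled difference: 0.435 − 0.708 = -0.273.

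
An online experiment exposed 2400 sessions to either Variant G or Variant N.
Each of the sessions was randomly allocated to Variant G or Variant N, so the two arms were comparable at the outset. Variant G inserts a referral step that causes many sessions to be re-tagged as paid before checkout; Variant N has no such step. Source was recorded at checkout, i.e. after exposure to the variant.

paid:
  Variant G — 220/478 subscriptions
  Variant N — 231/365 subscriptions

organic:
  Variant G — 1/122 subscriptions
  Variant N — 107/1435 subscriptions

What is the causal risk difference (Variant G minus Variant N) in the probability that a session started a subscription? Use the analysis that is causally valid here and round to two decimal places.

+0.18

Traffic source lies on the pathway variant → traffic source → outcome, so adjusting for it blocks the indirect effect. For the total causal effect of variant, use the unadjusted pooled rates.
The causal difference is the pooled difference: 0.368 − 0.188 = +0.181.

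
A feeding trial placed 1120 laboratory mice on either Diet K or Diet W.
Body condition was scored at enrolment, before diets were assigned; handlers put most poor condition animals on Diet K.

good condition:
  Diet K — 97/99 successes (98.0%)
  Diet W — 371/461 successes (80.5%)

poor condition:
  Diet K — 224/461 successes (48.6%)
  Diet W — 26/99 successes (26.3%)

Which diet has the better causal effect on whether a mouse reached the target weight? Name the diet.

Diet K

Within every starting body condition level Diet K has the higher rate, yet pooled Diet W does — Simpson's reversal.
Here starting body condition is a common cause — it drives both which diet a case falls under and the outcome. The crude comparison mixes populations; the stratum-specific rates are the causally relevant ones.
Within each level — good condition: 98.0% vs 80.5%; poor condition: 48.6% vs 26.3% — Diet K is higher every time.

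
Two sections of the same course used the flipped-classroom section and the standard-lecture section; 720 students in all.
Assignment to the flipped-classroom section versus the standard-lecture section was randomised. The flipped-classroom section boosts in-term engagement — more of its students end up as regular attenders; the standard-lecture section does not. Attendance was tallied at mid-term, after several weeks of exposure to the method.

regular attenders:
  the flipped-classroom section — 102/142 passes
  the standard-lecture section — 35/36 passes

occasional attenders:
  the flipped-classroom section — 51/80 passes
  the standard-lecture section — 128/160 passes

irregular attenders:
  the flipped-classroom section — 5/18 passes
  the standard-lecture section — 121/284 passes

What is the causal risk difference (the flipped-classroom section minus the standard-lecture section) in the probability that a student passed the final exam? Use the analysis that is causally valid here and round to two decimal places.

+0.07

the standard-lecture section is higher inside every mid-term attendance stratum but the flipped-classroom section is higher in aggregate. Whether to stratify depends on how mid-term attendance relates to the teaching method.
Mid-term attendance here is a post-treatment variable shaped by the teaching method; conditioning on it would introduce bias rather than remove it. The overall comparison is the causal one.
The causal difference is the pooled difference: 0.658 − 0.592 = +0.067.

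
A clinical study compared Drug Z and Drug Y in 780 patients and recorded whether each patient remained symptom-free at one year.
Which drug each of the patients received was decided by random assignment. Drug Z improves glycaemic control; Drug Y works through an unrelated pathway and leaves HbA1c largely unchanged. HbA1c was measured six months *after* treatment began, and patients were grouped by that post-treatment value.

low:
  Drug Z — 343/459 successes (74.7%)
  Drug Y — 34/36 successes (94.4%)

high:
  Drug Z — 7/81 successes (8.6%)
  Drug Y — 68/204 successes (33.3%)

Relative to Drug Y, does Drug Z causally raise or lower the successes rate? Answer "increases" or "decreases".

increases

Because the drug influences HbA1c, HbA1c is a post-treatment mediator, not a confounder. Stratifying on it would bias the estimate; the causal effect is the crude pooled difference.
Pooled: Drug Z 64.8% vs Drug Y 42.5%; Drug Z is higher overall.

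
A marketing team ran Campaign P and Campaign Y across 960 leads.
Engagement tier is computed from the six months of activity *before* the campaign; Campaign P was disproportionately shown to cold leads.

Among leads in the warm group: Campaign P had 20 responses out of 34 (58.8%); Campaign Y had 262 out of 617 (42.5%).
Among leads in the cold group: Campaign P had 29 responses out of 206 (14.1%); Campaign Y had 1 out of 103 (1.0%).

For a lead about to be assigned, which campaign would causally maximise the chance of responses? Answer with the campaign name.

The stratified and pooled comparisons disagree (Campaign P wins within each engagement tier; Campaign Y wins overall), so the answer turns on the causal role of engagement tier.
Nothing the campaign does changes engagement tier; the imbalance is an allocation artefact. With engagement tier also predicting the outcome, the pooled figure is confounded, and the within-stratum comparison is the causal one.
Within each level — warm: 58.8% vs 42.5%; cold: 14.1% vs 1.0% — Campaign P is higher every time.

Campaign P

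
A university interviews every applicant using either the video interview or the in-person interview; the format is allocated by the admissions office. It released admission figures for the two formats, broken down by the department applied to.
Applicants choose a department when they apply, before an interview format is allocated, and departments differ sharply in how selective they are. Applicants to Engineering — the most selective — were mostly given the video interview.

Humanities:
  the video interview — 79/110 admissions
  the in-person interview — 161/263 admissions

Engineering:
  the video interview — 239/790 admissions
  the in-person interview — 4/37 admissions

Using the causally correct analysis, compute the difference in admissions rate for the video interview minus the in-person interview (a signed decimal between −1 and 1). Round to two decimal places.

+0.17

Here department is a common cause — it drives both which interview format a case falls under and the outcome. The crude comparison mixes populations; the stratum-specific rates are the causally relevant ones.
Adjusting over the population distribution of department: 0.311·(0.718−0.612) + 0.689·(0.303−0.108) = +0.167.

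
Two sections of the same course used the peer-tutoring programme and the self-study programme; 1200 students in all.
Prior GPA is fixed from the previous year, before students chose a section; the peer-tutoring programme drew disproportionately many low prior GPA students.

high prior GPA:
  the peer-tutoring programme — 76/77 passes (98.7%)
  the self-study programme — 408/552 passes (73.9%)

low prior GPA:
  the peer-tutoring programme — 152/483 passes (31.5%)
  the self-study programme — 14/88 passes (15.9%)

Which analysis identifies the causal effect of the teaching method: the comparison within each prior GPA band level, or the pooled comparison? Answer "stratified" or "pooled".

stratified

Here prior GPA band is a common cause — it drives both which teaching method a case falls under and the outcome. The crude comparison mixes populations; the stratum-specific rates are the causally relevant ones.
Within each level — high prior GPA: 98.7% vs 73.9%; low prior GPA: 31.5% vs 15.9% — the peer-tutoring programme is higher every time.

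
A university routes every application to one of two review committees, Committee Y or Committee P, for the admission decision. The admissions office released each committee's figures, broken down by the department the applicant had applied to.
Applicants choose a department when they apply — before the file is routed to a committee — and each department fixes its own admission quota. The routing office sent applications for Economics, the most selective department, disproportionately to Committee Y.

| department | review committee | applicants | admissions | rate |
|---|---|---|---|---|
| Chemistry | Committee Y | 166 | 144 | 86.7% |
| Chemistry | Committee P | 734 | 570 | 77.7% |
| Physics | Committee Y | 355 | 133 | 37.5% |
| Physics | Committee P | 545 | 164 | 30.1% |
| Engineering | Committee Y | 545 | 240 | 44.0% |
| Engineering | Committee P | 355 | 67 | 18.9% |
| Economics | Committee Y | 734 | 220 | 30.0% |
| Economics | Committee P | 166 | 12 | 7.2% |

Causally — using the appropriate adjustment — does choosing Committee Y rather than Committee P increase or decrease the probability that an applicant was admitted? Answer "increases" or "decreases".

increases

Within every department level Committee Y has the higher rate, yet pooled Committee P does — Simpson's reversal.
Department is set before the review committee has any effect — it is not caused by the review committee — and it independently drives the outcome. That makes it a confounder, so the causal comparison is within department levels.
Within each level — Chemistry: 86.7% vs 77.7%; Physics: 37.5% vs 30.1%; Engineering: 44.0% vs 18.9%; Economics: 30.0% vs 7.2% — Committee Y is higher every time.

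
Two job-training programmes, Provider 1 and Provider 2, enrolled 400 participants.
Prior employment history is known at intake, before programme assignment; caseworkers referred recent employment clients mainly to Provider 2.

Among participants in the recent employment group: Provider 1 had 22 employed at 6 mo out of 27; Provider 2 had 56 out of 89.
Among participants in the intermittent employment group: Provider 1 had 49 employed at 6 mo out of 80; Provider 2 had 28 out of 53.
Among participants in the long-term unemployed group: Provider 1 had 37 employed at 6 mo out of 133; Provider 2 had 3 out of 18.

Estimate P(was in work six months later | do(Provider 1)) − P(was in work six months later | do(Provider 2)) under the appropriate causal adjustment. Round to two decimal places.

Within every prior employment history level Provider 1 has the higher rate, yet pooled Provider 2 does — Simpson's reversal.
Nothing the programme does changes prior employment history; the imbalance is an allocation artefact. With prior employment history also predicting the outcome, the pooled figure is confounded, and the within-stratum comparison is the causal one.
Adjusting over the population distribution of prior employment history: 0.290·(0.815−0.629) + 0.333·(0.613−0.528) + 0.378·(0.278−0.167) = +0.124.

+0.12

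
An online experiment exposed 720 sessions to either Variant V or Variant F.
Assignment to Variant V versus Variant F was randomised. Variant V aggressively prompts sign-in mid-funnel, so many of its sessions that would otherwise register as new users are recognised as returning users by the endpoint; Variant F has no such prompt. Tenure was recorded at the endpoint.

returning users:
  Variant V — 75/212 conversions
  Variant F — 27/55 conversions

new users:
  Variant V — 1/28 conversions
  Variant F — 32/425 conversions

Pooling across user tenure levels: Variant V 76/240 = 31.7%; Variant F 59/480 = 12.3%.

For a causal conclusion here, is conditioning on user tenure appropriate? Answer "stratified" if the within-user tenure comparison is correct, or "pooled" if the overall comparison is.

The user tenure-specific comparison favours Variant F throughout, but the pooled figures favour Variant V. The question is whether to condition on user tenure.
User tenure is downstream of the variant. One should not condition on a consequence of treatment, so the overall rates are the right comparison.
Pooled: Variant V 31.7% vs Variant F 12.3%; Variant V is higher overall.

pooled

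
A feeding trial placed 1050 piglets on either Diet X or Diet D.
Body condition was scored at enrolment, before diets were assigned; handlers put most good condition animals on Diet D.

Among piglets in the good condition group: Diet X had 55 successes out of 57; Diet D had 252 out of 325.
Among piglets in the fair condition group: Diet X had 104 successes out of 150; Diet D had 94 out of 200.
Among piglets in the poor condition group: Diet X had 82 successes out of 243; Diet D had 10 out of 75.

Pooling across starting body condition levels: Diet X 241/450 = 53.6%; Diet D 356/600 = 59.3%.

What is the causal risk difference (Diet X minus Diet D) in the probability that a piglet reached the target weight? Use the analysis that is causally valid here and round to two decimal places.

+0.21

Since starting body condition is a pre-existing factor (not a product of the diet) and it affects the outcome on its own, it is a confounder. The stratified rates, not the pooled rate, identify the causal effect.
Adjusting over the population distribution of starting body condition: 0.364·(0.965−0.775) + 0.333·(0.693−0.470) + 0.303·(0.337−0.133) = +0.205.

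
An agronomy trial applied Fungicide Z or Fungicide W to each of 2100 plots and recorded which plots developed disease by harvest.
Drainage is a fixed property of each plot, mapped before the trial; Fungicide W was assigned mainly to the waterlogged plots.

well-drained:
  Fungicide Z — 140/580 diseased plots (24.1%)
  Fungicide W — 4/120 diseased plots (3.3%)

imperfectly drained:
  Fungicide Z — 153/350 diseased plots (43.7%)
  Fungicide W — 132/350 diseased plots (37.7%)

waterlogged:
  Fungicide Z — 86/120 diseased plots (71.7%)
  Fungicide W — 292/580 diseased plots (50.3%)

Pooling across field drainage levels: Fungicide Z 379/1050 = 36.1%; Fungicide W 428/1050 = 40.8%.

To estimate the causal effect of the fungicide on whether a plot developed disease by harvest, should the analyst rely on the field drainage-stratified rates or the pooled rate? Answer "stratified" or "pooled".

stratified

The stratified and pooled comparisons disagree (Fungicide W wins within each field drainage; Fungicide Z wins overall), so the answer turns on the causal role of field drainage.
Field drainage differs across fungicides for reasons unrelated to any effect of the fungicide itself, and it separately predicts the outcome — a classic confounder. We must compare within field drainage levels.
Within each level — well-drained: 24.1% vs 3.3%; imperfectly drained: 43.7% vs 37.7%; waterlogged: 71.7% vs 50.3% — Fungicide W is lower every time.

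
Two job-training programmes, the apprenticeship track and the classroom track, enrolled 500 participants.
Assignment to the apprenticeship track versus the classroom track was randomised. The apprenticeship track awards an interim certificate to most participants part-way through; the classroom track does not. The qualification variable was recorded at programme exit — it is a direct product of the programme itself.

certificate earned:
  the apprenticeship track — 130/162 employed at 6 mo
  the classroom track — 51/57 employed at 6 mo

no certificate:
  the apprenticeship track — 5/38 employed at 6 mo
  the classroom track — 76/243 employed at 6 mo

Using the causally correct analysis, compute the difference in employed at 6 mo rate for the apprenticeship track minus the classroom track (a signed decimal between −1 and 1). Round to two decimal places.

+0.25

The qualification attained during the programme-specific comparison favours the classroom track throughout, but the pooled figures favour the apprenticeship track. The question is whether to condition on qualification attained during the programme.
Qualification attained during the programme here is a post-treatment variable shaped by the programme; conditioning on it would introduce bias rather than remove it. The overall comparison is the causal one.
The causal difference is the pooled difference: 0.675 − 0.423 = +0.252.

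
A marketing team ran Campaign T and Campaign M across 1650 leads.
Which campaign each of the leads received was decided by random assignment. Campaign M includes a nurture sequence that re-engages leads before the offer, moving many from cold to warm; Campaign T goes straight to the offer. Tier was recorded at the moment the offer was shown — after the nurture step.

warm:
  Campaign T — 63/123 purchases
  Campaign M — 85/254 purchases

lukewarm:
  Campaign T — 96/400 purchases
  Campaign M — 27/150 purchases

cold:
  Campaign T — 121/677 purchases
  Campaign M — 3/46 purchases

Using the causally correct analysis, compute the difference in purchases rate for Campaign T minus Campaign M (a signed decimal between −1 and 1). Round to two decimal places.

Engagement tier is downstream of the campaign. One should not condition on a consequence of treatment, so the overall rates are the right comparison.
The causal difference is the pooled difference: 0.233 − 0.256 = -0.022.

-0.02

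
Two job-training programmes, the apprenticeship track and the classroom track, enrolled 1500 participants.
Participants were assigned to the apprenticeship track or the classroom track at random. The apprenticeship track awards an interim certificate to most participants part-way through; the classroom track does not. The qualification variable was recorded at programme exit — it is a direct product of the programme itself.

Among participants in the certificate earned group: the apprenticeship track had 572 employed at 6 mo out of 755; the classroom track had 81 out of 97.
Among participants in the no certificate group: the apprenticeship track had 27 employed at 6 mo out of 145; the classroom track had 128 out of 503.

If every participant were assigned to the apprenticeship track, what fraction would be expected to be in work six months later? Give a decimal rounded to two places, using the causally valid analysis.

0.67

The qualification attained during the programme-specific comparison favours the classroom track throughout, but the pooled figures favour the apprenticeship track. The question is whether to condition on qualification attained during the programme.
Qualification attained during the programme is recorded after the programme and is itself shifted by it — it sits on the causal path from programme to outcome. Conditioning on a mediator would strip out part of the effect we want; the pooled comparison gives the total causal effect.
So P(outcome | do(the apprenticeship track)) is just the pooled rate for the apprenticeship track: 599/900 = 0.666.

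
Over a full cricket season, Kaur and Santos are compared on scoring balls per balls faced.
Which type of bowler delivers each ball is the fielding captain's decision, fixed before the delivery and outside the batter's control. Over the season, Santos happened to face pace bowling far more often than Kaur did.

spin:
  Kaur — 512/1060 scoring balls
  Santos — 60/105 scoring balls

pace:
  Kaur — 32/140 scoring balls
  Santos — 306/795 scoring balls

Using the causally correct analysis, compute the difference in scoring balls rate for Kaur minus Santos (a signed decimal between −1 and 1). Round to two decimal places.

-0.12

Within every bowling type level Santos has the higher rate, yet pooled Kaur does — Simpson's reversal.
Since bowling type is a pre-existing factor (not a product of the player) and it affects the outcome on its own, it is a confounder. The stratified rates, not the pooled rate, identify the causal effect.
Adjusting over the population distribution of bowling type: 0.555·(0.483−0.571) + 0.445·(0.229−0.385) = -0.119.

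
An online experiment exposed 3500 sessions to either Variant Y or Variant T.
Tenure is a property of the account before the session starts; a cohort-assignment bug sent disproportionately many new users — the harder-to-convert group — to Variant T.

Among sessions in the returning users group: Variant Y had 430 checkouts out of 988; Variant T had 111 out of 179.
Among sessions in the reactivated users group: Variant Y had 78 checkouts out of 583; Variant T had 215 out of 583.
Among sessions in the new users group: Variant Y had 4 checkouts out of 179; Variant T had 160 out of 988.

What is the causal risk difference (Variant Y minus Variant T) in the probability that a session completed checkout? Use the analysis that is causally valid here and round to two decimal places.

-0.19

Within every user tenure level Variant T has the higher rate, yet pooled Variant Y does — Simpson's reversal.
User tenure satisfies the back-door criterion: it is not a descendant of the variant, and it blocks the spurious path from variant to outcome. Adjusting for it (i.e., using the within-user tenure rates) gives the causal effect.
Adjusting over the population distribution of user tenure: 0.333·(0.435−0.620) + 0.333·(0.134−0.369) + 0.333·(0.022−0.162) = -0.186.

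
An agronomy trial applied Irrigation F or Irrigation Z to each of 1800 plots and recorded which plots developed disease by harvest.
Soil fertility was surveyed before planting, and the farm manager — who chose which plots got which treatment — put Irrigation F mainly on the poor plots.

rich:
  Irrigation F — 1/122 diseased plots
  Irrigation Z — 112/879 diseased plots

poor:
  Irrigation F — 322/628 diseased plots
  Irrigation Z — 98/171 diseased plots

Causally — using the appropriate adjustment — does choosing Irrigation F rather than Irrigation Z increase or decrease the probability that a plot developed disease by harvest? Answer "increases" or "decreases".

decreases

The stratified and pooled comparisons disagree (Irrigation F wins within each soil fertility; Irrigation Z wins overall), so the answer turns on the causal role of soil fertility.
Here soil fertility is a common cause — it drives both which irrigation a case falls under and the outcome. The crude comparison mixes populations; the stratum-specific rates are the causally relevant ones.
Within each level — rich: 0.8% vs 12.7%; poor: 51.3% vs 57.3% — Irrigation F is lower every time.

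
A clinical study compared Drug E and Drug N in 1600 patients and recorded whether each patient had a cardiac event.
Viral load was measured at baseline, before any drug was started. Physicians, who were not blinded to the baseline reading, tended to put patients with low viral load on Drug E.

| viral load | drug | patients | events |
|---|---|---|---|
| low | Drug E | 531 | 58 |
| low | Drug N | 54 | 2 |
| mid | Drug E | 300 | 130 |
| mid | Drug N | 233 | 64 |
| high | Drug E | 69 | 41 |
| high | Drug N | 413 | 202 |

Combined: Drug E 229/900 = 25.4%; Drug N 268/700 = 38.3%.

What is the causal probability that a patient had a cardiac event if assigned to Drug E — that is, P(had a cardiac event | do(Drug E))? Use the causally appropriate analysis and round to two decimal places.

0.36

The stratified and pooled comparisons disagree (Drug N wins within each viral load; Drug E wins overall), so the answer turns on the causal role of viral load.
Viral load is set before the drug has any effect — it is not caused by the drug — and it independently drives the outcome. That makes it a confounder, so the causal comparison is within viral load levels.
Standardising Drug E to the population viral load mix: 0.366·58/531 + 0.333·130/300 + 0.301·41/69 = 0.363.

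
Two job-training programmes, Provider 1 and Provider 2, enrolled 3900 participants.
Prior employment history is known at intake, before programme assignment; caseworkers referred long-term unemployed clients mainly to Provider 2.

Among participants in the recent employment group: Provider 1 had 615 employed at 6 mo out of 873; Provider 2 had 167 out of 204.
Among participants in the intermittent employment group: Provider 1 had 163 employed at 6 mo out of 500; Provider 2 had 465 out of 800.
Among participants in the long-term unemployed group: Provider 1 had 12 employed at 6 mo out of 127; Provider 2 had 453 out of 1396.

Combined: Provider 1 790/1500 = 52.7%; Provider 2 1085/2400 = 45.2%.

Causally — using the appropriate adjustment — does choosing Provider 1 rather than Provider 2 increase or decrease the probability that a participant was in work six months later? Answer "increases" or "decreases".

Provider 2 is higher inside every prior employment history stratum but Provider 1 is higher in aggregate. Whether to stratify depends on how prior employment history relates to the programme.
Here prior employment history is a common cause — it drives both which programme a case falls under and the outcome. The crude comparison mixes populations; the stratum-specific rates are the causally relevant ones.
Within each level — recent employment: 70.4% vs 81.9%; intermittent employment: 32.6% vs 58.1%; long-term unemployed: 9.4% vs 32.4% — Provider 2 is higher every time.

decreases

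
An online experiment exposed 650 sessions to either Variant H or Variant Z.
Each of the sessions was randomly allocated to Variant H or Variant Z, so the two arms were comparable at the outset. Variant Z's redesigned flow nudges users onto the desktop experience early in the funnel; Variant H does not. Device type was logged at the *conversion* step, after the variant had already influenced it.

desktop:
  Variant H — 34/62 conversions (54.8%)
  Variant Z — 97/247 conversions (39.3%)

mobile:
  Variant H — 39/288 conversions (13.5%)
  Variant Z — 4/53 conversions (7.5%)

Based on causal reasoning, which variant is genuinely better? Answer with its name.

Variant Z

Device type is downstream of the variant. One should not condition on a consequence of treatment, so the overall rates are the right comparison.
Pooled: Variant H 20.9% vs Variant Z 33.7%; Variant Z is higher overall.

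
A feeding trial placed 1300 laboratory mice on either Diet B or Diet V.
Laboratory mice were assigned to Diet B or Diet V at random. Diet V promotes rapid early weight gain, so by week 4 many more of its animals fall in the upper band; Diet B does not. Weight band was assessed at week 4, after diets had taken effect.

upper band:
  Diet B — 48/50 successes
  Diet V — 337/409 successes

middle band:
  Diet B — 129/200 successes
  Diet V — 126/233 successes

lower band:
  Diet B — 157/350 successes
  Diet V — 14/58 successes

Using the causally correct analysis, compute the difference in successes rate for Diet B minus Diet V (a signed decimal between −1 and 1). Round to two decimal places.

-0.12

Diet B is higher inside every week-4 weight band stratum but Diet V is higher in aggregate. Whether to stratify depends on how week-4 weight band relates to the diet.
Week-4 weight band is recorded after the diet and is itself shifted by it — it sits on the causal path from diet to outcome. Conditioning on a mediator would strip out part of the effect we want; the pooled comparison gives the total causal effect.
The causal difference is the pooled difference: 0.557 − 0.681 = -0.125.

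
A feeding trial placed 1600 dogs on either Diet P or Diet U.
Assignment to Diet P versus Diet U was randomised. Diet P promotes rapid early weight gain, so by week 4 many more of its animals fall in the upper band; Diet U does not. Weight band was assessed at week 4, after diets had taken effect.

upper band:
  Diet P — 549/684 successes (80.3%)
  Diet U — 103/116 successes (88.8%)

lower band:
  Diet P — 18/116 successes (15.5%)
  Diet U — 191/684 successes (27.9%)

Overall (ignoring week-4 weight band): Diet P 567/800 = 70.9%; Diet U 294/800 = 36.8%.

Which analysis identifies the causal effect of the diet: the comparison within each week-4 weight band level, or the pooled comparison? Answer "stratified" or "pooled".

Within every week-4 weight band level Diet U has the higher rate, yet pooled Diet P does — Simpson's reversal.
Week-4 weight band is recorded after the diet and is itself shifted by it — it sits on the causal path from diet to outcome. Conditioning on a mediator would strip out part of the effect we want; the pooled comparison gives the total causal effect.
Pooled: Diet P 70.9% vs Diet U 36.8%; Diet P is higher overall.

pooled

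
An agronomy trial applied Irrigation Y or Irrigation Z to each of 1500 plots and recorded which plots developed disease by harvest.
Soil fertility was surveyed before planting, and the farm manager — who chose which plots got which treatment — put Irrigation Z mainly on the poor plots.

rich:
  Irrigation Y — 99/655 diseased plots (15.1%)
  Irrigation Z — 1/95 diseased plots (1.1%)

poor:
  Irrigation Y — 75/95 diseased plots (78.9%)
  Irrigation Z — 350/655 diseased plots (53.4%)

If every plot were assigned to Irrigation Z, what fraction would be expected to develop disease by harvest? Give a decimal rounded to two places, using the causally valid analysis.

0.27

Within every soil fertility level Irrigation Z has the lower rate, yet pooled Irrigation Y does — Simpson's reversal.
Since soil fertility is a pre-existing factor (not a product of the irrigation) and it affects the outcome on its own, it is a confounder. The stratified rates, not the pooled rate, identify the causal effect.
Standardising Irrigation Z to the population soil fertility mix: 0.500·1/95 + 0.500·350/655 = 0.272.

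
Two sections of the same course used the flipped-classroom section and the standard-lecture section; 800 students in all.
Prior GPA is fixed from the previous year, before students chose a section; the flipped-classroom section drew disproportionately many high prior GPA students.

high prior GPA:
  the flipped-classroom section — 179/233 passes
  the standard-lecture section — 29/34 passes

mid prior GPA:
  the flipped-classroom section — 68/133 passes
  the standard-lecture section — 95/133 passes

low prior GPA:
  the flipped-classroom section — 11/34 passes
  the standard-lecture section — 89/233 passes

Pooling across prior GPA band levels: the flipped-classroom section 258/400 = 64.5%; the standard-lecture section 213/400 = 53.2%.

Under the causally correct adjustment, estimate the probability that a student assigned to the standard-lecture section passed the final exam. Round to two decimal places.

Here prior GPA band is a common cause — it drives both which teaching method a case falls under and the outcome. The crude comparison mixes populations; the stratum-specific rates are the causally relevant ones.
Standardising the standard-lecture section to the population prior GPA band mix: 0.334·29/34 + 0.333·95/133 + 0.334·89/233 = 0.650.

0.65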